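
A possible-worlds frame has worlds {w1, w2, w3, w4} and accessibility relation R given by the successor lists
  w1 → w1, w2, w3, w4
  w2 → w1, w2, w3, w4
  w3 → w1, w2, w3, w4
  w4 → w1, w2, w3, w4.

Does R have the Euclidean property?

Yes

Euclidean: yes — any two successors of a common world are R-related.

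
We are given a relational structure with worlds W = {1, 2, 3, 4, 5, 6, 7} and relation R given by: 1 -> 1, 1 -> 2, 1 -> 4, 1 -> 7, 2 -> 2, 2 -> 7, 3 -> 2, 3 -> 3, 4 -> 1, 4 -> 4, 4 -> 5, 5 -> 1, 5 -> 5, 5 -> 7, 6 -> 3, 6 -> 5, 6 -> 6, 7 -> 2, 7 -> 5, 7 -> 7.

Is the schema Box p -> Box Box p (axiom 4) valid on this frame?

By correspondence theory, 4 is valid on a frame iff R is transitive.
Transitive: no — 1 R 4 and 4 R 5, but not 1 R 5.

No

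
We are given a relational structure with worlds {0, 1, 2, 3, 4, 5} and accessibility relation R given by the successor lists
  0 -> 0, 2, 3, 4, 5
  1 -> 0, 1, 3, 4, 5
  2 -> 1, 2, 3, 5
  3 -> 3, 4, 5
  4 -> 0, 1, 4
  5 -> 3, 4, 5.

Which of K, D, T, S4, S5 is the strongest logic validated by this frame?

T

Serial (axiom D): yes — every world has a successor (e.g. 0 R 0).
Reflexive (axiom T): yes — every world is R-related to itself.
Transitive (axiom 4): no — 0 R 2 and 2 R 1, but not 0 R 1.
Euclidean (axiom 5): no — 0 R 2 and 0 R 4, but not 2 R 4.
So F validates K, D, T; S4 would additionally require R to be transitive. The strongest is T.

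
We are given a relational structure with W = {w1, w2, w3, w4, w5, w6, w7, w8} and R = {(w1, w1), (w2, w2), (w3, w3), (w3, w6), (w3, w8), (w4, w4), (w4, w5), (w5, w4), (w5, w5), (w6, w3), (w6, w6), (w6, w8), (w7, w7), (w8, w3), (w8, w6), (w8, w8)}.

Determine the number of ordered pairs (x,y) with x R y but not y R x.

0

R is symmetric; there are no such tuples.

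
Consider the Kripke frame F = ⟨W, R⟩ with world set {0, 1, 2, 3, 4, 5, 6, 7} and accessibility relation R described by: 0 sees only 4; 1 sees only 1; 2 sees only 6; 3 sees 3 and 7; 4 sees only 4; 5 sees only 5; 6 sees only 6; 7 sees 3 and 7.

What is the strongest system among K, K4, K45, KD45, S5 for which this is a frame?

KD45

Transitive (axiom 4): yes — every two-step R-path is closed by a direct edge.
Euclidean (axiom 5): yes — any two successors of a common world are R-related.
Serial (axiom D): yes — every world has a successor (e.g. 0 R 4).
Reflexive (axiom T): no — 0 is not related to itself.
So F validates K, K4, K45, KD45; S5 would additionally require R to be reflexive. The strongest is KD45.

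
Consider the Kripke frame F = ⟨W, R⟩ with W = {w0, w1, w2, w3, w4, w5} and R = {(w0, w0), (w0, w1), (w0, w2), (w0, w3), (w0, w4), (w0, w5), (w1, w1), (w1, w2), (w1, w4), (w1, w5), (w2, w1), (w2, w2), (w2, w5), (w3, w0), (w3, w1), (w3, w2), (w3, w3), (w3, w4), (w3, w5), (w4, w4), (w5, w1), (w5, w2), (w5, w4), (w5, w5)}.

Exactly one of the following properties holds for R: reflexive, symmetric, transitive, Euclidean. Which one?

Reflexive: yes — every world is R-related to itself.
Symmetric: no — w0 R w1 but not w1 R w0.
Transitive: no — w2 R w1 and w1 R w4, but not w2 R w4.
Euclidean: no — w0 R w1 and w0 R w3, but not w1 R w3.
Only reflexive holds.

reflexive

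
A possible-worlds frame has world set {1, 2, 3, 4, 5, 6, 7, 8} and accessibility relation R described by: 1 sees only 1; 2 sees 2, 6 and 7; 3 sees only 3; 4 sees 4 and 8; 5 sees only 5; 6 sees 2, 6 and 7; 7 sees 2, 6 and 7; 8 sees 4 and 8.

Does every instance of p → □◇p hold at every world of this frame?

Yes

The schema B characterises exactly the symmetric frames.
Symmetric: yes — every pair in R has its reverse in R.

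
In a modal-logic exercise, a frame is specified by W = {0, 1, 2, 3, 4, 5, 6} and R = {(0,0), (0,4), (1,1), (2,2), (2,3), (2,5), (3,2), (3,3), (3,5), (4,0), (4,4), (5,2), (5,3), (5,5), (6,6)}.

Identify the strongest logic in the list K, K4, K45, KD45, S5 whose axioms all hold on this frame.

S5

Transitive (axiom 4): yes — every two-step R-path is closed by a direct edge.
Euclidean (axiom 5): yes — any two successors of a common world are R-related.
Serial (axiom D): yes — every world has a successor (e.g. 0 R 0).
Reflexive (axiom T): yes — every world is R-related to itself.
So F validates K, K4, K45, KD45, S5. The strongest is S5.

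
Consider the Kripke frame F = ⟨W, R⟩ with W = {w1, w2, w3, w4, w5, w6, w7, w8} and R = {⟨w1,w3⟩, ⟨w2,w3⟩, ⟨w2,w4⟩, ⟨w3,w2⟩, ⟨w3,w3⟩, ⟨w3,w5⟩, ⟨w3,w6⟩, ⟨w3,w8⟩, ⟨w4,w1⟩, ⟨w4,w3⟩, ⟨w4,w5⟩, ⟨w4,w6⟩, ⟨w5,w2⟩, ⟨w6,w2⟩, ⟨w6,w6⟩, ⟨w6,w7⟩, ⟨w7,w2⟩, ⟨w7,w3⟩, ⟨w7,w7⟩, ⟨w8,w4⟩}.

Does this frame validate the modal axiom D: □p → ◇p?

Yes

Axiom D corresponds to the accessibility relation being serial.
Serial: yes — every world has a successor (e.g. w1 R w3).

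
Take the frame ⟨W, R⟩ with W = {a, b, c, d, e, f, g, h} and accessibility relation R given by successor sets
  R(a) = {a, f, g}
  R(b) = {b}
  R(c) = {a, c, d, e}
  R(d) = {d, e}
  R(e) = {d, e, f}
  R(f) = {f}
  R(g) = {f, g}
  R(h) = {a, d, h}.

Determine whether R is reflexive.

Reflexive: yes — every world is R-related to itself.

Yes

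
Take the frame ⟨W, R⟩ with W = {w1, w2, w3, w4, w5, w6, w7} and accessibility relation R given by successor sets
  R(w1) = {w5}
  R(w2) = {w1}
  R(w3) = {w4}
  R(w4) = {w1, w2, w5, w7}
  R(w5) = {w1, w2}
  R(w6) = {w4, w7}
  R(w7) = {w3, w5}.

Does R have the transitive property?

No

Transitive: no — w1 R w5 and w5 R w2, but not w1 R w2.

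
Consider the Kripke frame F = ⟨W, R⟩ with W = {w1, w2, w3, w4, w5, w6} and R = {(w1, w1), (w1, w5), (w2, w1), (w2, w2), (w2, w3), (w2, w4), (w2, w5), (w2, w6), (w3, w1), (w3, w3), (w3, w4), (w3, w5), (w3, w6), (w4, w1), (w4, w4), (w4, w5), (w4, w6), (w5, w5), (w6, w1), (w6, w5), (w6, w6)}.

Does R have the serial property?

Yes

Serial: yes — every world has a successor (e.g. w1 R w1).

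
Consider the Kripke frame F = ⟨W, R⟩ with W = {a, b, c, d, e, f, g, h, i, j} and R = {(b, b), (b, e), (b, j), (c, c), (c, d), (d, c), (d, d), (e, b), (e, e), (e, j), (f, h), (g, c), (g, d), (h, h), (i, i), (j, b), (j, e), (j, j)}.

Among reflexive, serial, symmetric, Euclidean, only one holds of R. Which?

Euclidean

Reflexive: no — a is not related to itself.
Serial: no — a has no R-successor.
Symmetric: no — f R h but not h R f.
Euclidean: yes — any two successors of a common world are R-related.
Only Euclidean holds.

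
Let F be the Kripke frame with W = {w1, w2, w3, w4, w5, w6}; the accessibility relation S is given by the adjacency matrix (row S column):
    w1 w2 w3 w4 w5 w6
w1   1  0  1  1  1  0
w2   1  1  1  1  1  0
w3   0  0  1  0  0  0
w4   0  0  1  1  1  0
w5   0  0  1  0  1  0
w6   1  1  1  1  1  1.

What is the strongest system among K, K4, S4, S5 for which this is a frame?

Transitive (axiom 4): yes — every two-step S-path is closed by a direct edge.
Reflexive (axiom T): yes — every world is S-related to itself.
Euclidean (axiom 5): no — w1 S w3 and w1 S w4, but not w3 S w4.
So F validates K, K4, S4; S5 would additionally require S to be Euclidean. The strongest is S4.

S4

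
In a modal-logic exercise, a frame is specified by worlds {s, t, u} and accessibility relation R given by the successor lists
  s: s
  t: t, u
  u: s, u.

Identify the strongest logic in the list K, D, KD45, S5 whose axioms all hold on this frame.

D

Serial (axiom D): yes — every world has a successor (e.g. s R s).
Euclidean (axiom 5): no — t R u and t R t, but not u R t.
Transitive (axiom 4): no — t R u and u R s, but not t R s.
Reflexive (axiom T): yes — every world is R-related to itself.
So F validates K, D; KD45 would additionally require R to be Euclidean and transitive. The strongest is D.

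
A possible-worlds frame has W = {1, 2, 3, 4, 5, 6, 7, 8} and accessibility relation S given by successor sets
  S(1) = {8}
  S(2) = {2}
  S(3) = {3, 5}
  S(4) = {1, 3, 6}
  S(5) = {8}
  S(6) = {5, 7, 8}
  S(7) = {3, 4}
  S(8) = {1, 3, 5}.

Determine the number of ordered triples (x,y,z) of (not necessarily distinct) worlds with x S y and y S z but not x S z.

Enumerating: (1,8,1), (1,8,3), (1,8,5), (3,5,8), (4,1,8), (4,3,5), (4,6,5), (4,6,7), (4,6,8), (5,8,1), (5,8,3), (5,8,5), … and 9 more.
Total: 21.

21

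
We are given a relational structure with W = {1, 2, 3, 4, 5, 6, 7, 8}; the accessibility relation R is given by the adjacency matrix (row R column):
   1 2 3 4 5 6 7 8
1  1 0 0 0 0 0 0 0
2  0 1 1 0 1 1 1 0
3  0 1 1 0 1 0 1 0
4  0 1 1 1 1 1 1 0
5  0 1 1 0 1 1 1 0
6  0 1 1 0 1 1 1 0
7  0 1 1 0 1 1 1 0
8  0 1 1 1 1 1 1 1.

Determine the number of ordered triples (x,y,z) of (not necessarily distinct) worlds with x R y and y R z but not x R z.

Enumerating: (3,2,6), (3,5,6), (3,7,6).

3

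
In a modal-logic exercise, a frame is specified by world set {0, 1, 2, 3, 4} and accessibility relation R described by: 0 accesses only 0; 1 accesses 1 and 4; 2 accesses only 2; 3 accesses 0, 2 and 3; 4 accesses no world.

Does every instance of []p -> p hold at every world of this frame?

No

The schema T characterises exactly the reflexive frames.
Reflexive: no — 4 is not related to itself.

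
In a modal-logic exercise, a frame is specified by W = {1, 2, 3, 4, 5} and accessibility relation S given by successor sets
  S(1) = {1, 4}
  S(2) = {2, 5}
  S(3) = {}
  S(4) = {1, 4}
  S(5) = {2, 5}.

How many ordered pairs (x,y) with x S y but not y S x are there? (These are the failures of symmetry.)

0

S is symmetric; there are no such tuples.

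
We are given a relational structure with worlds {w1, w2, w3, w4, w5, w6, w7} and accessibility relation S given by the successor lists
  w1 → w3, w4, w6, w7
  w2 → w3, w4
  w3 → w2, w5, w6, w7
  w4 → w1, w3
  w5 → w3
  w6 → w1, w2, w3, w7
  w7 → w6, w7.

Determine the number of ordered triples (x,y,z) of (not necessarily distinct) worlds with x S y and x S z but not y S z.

39

Enumerating: (w1,w3,w3), (w1,w3,w4), (w1,w4,w4), (w1,w4,w6), (w1,w4,w7), (w1,w6,w4), (w1,w6,w6), (w1,w7,w3), (w1,w7,w4), (w2,w3,w3), (w2,w3,w4), (w2,w4,w4), … and 27 more.
Total: 39.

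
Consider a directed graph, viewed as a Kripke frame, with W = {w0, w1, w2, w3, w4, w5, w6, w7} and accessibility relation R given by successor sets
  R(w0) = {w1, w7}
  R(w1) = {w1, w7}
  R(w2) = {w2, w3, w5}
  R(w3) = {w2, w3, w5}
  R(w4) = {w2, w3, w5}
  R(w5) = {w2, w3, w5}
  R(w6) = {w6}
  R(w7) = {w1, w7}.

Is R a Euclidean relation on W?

Yes

Euclidean: yes — any two successors of a common world are R-related.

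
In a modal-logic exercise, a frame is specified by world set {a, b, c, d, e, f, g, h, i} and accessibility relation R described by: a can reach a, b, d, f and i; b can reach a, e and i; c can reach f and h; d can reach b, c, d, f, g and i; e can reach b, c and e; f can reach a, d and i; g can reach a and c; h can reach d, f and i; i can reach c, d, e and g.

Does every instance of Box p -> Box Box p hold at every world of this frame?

By correspondence theory, 4 is valid on a frame iff R is transitive.
Transitive: no — a R b and b R e, but not a R e.

No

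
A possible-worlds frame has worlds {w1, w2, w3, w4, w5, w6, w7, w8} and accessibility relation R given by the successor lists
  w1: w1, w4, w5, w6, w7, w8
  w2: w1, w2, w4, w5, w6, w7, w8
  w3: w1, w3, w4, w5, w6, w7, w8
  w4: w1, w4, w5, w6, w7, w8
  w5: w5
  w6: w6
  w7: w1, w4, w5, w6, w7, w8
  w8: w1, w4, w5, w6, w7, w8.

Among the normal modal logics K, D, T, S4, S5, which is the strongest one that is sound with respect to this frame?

Serial (axiom D): yes — every world has a successor (e.g. w1 R w1).
Reflexive (axiom T): yes — every world is R-related to itself.
Transitive (axiom 4): yes — every two-step R-path is closed by a direct edge.
Euclidean (axiom 5): no — w1 R w5 and w1 R w4, but not w5 R w4.
So F validates K, D, T, S4; S5 would additionally require R to be Euclidean. The strongest is S4.

S4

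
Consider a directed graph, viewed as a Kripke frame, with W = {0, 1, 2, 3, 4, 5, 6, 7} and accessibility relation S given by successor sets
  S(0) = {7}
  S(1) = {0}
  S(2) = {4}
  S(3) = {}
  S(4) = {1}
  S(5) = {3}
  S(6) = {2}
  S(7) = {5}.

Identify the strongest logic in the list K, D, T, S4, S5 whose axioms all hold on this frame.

K

Serial (axiom D): no — 3 has no S-successor.
Reflexive (axiom T): no — 0 is not related to itself.
Transitive (axiom 4): no — 0 S 7 and 7 S 5, but not 0 S 5.
Euclidean (axiom 5): no — 0 S 7 and 0 S 7, but not 7 S 7.
So F validates K; D would additionally require S to be serial. The strongest is K.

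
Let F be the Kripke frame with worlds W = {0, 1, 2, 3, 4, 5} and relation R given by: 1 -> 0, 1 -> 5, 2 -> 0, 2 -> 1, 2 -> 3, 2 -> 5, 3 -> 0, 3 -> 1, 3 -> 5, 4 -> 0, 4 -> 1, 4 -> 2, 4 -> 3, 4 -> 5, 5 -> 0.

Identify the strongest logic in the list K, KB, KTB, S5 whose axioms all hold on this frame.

K

Symmetric (axiom B): no — 1 R 0 but not 0 R 1.
Reflexive (axiom T): no — 0 is not related to itself.
Euclidean (axiom 5): no — 1 R 0 and 1 R 5, but not 0 R 5.
So F validates K; KB would additionally require R to be symmetric. The strongest is K.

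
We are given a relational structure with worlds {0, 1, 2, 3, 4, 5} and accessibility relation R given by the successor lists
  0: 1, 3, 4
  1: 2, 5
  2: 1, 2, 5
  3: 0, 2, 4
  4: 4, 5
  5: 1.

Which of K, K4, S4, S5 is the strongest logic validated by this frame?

Transitive (axiom 4): no — 0 R 1 and 1 R 2, but not 0 R 2.
Reflexive (axiom T): no — 0 is not related to itself.
Euclidean (axiom 5): no — 0 R 1 and 0 R 3, but not 1 R 3.
So F validates K; K4 would additionally require R to be transitive. The strongest is K.

K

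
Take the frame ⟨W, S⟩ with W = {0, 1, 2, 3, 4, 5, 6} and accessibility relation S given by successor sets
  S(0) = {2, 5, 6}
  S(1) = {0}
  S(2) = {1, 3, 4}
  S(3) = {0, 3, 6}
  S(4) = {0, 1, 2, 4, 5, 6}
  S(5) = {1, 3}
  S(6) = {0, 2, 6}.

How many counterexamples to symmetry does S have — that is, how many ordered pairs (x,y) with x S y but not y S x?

Enumerating: (0,2), (0,5), (1,0), (2,1), (2,3), (3,0), (3,6), (4,0), (4,1), (4,5), (4,6), (5,1), (5,3), (6,2).

14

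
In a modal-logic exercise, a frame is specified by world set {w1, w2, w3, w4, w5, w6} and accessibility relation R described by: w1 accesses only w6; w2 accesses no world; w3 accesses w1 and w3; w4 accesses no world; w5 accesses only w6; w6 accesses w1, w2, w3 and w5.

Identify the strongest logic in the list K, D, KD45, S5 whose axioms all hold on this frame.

Serial (axiom D): no — w2 has no R-successor.
Euclidean (axiom 5): no — w6 R w1 and w6 R w2, but not w1 R w2.
Transitive (axiom 4): no — w1 R w6 and w6 R w2, but not w1 R w2.
Reflexive (axiom T): no — w1 is not related to itself.
So F validates K; D would additionally require R to be serial. The strongest is K.

K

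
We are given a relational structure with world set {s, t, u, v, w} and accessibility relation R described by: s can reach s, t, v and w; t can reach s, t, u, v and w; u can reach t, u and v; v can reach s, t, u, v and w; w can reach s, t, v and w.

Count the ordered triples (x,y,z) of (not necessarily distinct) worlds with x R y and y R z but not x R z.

Enumerating: (s,t,u), (s,v,u), (u,t,s), (u,t,w), (u,v,s), (u,v,w), (w,t,u), (w,v,u).

8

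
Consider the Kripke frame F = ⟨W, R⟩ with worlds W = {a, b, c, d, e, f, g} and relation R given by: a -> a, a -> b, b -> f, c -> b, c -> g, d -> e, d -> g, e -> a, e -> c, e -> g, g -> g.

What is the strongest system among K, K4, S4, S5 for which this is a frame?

K

Transitive (axiom 4): no — a R b and b R f, but not a R f.
Reflexive (axiom T): no — b is not related to itself.
Euclidean (axiom 5): no — c R b and c R g, but not b R g.
So F validates K; K4 would additionally require R to be transitive. The strongest is K.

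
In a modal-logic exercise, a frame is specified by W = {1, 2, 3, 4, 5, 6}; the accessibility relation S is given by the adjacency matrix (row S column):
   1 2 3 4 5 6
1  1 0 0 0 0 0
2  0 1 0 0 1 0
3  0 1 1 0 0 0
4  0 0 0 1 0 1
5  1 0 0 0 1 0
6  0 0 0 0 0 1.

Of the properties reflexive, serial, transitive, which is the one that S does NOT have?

transitive

Reflexive: yes — every world is S-related to itself.
Serial: yes — every world has a successor (e.g. 1 S 1).
Transitive: no — 2 S 5 and 5 S 1, but not 2 S 1.
Only transitive fails.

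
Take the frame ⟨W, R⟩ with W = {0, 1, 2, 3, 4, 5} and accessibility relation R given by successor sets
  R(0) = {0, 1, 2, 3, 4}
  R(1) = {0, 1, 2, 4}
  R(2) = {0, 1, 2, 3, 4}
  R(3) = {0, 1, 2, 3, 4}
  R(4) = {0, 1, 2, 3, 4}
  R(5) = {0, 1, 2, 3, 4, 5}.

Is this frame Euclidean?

Euclidean: no — 0 R 1 and 0 R 3, but not 1 R 3.

No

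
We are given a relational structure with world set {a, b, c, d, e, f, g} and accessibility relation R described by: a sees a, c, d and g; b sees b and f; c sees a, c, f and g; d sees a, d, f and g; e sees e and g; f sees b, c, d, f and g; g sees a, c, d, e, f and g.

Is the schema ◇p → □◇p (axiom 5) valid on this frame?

No

Axiom 5 corresponds to the accessibility relation being Euclidean.
Euclidean: no — a R c and a R d, but not c R d.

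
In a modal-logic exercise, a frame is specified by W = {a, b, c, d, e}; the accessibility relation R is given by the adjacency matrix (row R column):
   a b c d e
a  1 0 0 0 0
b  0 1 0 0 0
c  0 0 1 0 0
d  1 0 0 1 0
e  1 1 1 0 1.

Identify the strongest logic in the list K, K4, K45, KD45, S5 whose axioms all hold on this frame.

K4

Transitive (axiom 4): yes — every two-step R-path is closed by a direct edge.
Euclidean (axiom 5): no — e R a and e R b, but not a R b.
Serial (axiom D): yes — every world has a successor (e.g. a R a).
Reflexive (axiom T): yes — every world is R-related to itself.
So F validates K, K4; K45 would additionally require R to be Euclidean. The strongest is K4.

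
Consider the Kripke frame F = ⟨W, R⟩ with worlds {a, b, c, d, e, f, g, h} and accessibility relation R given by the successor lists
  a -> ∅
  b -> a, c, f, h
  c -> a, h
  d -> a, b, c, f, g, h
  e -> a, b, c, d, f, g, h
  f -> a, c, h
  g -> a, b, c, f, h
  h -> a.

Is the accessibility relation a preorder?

No

Reflexive: no — a is not related to itself.
Transitive: yes — every two-step R-path is closed by a direct edge.
So R is not a preorder.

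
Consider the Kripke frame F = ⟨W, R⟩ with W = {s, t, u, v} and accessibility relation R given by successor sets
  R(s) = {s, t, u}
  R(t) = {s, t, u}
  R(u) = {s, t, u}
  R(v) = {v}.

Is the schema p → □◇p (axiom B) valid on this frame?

Axiom B corresponds to the accessibility relation being symmetric.
Symmetric: yes — every pair in R has its reverse in R.

Yes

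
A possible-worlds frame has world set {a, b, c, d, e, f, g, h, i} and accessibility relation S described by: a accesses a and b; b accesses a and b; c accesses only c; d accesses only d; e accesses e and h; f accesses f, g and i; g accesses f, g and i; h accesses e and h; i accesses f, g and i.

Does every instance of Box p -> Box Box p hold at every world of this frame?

The schema 4 characterises exactly the transitive frames.
Transitive: yes — every two-step S-path is closed by a direct edge.

Yes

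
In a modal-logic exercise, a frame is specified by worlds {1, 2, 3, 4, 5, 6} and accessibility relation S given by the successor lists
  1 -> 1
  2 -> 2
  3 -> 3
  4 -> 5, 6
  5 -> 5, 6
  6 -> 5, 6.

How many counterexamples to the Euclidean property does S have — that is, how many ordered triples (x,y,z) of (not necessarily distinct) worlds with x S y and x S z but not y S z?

S is Euclidean; there are no such tuples.

0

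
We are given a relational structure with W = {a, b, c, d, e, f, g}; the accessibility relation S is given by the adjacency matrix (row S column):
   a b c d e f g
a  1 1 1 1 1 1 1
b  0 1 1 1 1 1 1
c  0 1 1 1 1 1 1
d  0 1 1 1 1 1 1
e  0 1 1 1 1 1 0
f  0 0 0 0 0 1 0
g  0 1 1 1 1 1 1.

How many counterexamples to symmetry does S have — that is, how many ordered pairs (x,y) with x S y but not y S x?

Enumerating: (a,b), (a,c), (a,d), (a,e), (a,f), (a,g), (b,f), (c,f), (d,f), (e,f), (g,e), (g,f).

12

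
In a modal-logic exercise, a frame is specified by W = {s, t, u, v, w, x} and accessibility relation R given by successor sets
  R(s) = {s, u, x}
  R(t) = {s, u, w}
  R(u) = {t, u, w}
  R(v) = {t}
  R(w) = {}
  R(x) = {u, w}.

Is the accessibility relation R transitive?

No

Transitive: no — s R u and u R t, but not s R t.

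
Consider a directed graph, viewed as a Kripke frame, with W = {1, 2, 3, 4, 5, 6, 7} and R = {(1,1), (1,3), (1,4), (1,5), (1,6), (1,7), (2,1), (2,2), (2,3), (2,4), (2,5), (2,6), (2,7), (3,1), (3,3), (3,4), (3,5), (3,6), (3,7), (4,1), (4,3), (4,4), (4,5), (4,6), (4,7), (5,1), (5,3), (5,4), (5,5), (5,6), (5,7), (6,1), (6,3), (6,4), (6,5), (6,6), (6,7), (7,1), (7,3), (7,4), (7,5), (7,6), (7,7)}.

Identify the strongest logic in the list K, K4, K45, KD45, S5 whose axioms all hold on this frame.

Transitive (axiom 4): yes — every two-step R-path is closed by a direct edge.
Euclidean (axiom 5): no — 2 R 1 and 2 R 2, but not 1 R 2.
Serial (axiom D): yes — every world has a successor (e.g. 1 R 1).
Reflexive (axiom T): yes — every world is R-related to itself.
So F validates K, K4; K45 would additionally require R to be Euclidean. The strongest is K4.

K4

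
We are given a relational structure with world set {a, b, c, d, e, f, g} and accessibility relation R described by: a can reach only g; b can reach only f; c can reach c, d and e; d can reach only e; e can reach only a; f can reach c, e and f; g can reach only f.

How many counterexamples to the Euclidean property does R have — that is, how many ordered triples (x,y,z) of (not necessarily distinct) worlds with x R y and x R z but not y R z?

Enumerating: (a,g,g), (c,d,c), (c,d,d), (c,e,c), (c,e,d), (c,e,e), (d,e,e), (e,a,a), (f,c,f), (f,e,c), (f,e,e), (f,e,f).

12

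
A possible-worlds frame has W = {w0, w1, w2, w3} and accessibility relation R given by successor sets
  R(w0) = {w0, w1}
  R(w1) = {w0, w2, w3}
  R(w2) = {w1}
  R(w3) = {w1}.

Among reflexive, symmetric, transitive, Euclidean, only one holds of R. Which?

Reflexive: no — w1 is not related to itself.
Symmetric: yes — every pair in R has its reverse in R.
Transitive: no — w0 R w1 and w1 R w2, but not w0 R w2.
Euclidean: no — w1 R w0 and w1 R w2, but not w0 R w2.
Only symmetric holds.

symmetric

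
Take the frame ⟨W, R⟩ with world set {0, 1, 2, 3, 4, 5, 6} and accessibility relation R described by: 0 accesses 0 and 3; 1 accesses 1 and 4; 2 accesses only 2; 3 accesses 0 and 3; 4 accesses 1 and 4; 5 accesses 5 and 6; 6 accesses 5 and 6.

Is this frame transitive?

Transitive: yes — every two-step R-path is closed by a direct edge.

Yes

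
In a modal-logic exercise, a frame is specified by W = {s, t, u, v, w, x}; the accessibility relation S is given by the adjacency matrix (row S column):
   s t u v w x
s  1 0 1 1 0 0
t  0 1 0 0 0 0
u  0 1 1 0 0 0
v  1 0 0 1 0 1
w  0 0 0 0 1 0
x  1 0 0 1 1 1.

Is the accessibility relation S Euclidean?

No

Euclidean: no — s S u and s S v, but not u S v.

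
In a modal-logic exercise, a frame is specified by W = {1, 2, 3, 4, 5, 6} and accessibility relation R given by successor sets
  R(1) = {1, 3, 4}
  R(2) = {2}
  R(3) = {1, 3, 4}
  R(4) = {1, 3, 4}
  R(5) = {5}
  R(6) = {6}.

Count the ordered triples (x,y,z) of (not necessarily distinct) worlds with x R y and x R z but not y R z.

0

R is Euclidean; there are no such tuples.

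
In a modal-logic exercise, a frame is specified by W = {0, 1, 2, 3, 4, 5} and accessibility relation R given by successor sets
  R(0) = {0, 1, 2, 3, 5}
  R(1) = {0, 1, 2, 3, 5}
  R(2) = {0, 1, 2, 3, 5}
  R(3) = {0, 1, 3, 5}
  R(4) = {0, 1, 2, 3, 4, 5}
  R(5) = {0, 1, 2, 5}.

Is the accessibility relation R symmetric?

Symmetric: no — 2 R 3 but not 3 R 2.

No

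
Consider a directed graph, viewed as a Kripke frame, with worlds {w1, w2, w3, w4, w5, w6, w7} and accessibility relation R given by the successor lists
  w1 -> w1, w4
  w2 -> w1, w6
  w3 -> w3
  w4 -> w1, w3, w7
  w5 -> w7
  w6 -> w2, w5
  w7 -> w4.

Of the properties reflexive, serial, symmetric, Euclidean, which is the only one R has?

Reflexive: no — w2 is not related to itself.
Serial: yes — every world has a successor (e.g. w1 R w1).
Symmetric: no — w2 R w1 but not w1 R w2.
Euclidean: no — w2 R w1 and w2 R w6, but not w1 R w6.
Only serial holds.

serial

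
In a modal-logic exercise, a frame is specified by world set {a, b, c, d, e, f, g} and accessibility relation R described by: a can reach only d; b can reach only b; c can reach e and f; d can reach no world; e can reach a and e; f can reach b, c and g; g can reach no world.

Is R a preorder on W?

No

Reflexive: no — a is not related to itself.
Transitive: no — c R e and e R a, but not c R a.
So R is not a preorder.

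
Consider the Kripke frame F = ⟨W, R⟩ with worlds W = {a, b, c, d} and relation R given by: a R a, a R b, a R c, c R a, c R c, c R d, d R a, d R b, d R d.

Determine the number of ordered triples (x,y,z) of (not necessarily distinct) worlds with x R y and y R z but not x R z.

Enumerating: (a,c,d), (c,a,b), (c,d,b), (d,a,c).

4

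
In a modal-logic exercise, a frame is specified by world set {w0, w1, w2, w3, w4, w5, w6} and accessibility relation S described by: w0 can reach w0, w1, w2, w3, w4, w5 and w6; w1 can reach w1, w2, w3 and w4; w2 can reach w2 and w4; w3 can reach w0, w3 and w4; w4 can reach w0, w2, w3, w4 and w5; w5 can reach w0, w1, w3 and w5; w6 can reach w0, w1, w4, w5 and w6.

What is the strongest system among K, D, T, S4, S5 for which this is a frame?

T

Serial (axiom D): yes — every world has a successor (e.g. w0 S w0).
Reflexive (axiom T): yes — every world is S-related to itself.
Transitive (axiom 4): no — w1 S w3 and w3 S w0, but not w1 S w0.
Euclidean (axiom 5): no — w0 S w1 and w0 S w5, but not w1 S w5.
So F validates K, D, T; S4 would additionally require S to be transitive. The strongest is T.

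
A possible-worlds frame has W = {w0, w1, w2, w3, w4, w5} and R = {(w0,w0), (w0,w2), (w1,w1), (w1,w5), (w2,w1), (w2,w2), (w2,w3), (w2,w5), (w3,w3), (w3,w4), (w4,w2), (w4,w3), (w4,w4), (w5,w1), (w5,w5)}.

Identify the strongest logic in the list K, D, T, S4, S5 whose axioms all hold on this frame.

T

Serial (axiom D): yes — every world has a successor (e.g. w0 R w0).
Reflexive (axiom T): yes — every world is R-related to itself.
Transitive (axiom 4): no — w0 R w2 and w2 R w1, but not w0 R w1.
Euclidean (axiom 5): no — w2 R w1 and w2 R w3, but not w1 R w3.
So F validates K, D, T; S4 would additionally require R to be transitive. The strongest is T.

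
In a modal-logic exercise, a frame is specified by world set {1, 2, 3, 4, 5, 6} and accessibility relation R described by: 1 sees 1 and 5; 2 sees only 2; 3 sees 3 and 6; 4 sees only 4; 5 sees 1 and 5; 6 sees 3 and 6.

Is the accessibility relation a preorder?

Yes

Reflexive: yes — every world is R-related to itself.
Transitive: yes — every two-step R-path is closed by a direct edge.
So R is a preorder.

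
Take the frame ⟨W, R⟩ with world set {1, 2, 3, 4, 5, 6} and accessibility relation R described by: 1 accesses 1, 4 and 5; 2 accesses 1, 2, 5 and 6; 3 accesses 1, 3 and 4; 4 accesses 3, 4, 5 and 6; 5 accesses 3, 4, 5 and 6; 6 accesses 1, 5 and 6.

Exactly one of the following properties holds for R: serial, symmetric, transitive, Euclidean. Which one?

Serial: yes — every world has a successor (e.g. 1 R 1).
Symmetric: no — 1 R 4 but not 4 R 1.
Transitive: no — 1 R 4 and 4 R 3, but not 1 R 3.
Euclidean: no — 2 R 1 and 2 R 6, but not 1 R 6.
Only serial holds.

serial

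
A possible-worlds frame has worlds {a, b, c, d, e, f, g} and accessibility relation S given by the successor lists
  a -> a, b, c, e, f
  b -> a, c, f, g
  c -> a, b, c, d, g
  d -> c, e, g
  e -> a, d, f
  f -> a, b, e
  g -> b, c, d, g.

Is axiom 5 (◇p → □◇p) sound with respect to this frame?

No

The schema 5 characterises exactly the Euclidean frames.
Euclidean: no — a S b and a S e, but not b S e.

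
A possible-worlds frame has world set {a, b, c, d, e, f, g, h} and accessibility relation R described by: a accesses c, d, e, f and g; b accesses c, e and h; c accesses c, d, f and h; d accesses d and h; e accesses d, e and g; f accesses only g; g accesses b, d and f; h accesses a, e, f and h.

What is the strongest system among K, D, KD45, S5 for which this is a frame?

Serial (axiom D): yes — every world has a successor (e.g. a R c).
Euclidean (axiom 5): no — a R c and a R e, but not c R e.
Transitive (axiom 4): no — a R c and c R h, but not a R h.
Reflexive (axiom T): no — a is not related to itself.
So F validates K, D; KD45 would additionally require R to be Euclidean and transitive. The strongest is D.

D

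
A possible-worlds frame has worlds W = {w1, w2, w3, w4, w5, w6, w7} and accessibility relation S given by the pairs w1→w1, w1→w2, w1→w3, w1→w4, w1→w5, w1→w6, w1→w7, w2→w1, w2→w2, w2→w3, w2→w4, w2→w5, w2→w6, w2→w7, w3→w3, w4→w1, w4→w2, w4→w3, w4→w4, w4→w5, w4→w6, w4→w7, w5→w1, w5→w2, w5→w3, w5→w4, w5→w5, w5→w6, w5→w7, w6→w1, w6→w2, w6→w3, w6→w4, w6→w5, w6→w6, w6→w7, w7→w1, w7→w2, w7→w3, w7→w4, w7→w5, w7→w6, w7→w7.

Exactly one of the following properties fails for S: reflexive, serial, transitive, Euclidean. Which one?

Euclidean

Reflexive: yes — every world is S-related to itself.
Serial: yes — every world has a successor (e.g. w1 S w1).
Transitive: yes — every two-step S-path is closed by a direct edge.
Euclidean: no — w1 S w3 and w1 S w2, but not w3 S w2.
Only Euclidean fails.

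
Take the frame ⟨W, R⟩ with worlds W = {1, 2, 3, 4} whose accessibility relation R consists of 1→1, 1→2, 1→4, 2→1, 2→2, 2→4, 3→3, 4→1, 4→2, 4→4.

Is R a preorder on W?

Yes

Reflexive: yes — every world is R-related to itself.
Transitive: yes — every two-step R-path is closed by a direct edge.
So R is a preorder.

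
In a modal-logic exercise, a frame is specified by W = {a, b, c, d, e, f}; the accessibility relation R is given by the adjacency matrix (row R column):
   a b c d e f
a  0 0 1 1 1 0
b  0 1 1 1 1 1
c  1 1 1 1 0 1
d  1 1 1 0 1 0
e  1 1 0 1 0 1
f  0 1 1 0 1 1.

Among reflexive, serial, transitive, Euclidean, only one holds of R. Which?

Reflexive: no — a is not related to itself.
Serial: yes — every world has a successor (e.g. a R c).
Transitive: no — a R c and c R b, but not a R b.
Euclidean: no — a R c and a R e, but not c R e.
Only serial holds.

serial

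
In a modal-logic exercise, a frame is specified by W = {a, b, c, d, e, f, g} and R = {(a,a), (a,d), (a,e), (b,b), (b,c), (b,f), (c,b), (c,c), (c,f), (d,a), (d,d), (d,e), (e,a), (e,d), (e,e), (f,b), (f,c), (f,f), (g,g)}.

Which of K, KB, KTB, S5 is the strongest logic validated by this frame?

Symmetric (axiom B): yes — every pair in R has its reverse in R.
Reflexive (axiom T): yes — every world is R-related to itself.
Euclidean (axiom 5): yes — any two successors of a common world are R-related.
So F validates K, KB, KTB, S5. The strongest is S5.

S5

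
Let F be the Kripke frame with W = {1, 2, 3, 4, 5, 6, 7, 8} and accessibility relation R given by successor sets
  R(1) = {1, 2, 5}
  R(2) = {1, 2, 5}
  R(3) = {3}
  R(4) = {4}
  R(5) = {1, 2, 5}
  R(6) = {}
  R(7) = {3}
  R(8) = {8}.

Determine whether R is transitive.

Transitive: yes — every two-step R-path is closed by a direct edge.

Yes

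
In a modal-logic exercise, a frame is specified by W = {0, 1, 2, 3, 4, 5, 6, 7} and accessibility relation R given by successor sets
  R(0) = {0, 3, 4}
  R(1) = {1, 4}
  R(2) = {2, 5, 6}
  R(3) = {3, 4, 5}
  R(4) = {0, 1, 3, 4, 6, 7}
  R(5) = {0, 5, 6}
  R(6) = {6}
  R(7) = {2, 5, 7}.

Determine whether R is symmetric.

No

Symmetric: no — 0 R 3 but not 3 R 0.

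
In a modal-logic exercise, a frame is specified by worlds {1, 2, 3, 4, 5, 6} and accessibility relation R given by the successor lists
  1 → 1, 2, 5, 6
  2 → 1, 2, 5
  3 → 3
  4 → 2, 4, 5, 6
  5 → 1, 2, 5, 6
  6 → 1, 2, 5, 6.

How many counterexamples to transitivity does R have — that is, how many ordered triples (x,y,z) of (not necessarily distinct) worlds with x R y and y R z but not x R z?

Enumerating: (2,1,6), (2,5,6), (4,2,1), (4,5,1), (4,6,1).

5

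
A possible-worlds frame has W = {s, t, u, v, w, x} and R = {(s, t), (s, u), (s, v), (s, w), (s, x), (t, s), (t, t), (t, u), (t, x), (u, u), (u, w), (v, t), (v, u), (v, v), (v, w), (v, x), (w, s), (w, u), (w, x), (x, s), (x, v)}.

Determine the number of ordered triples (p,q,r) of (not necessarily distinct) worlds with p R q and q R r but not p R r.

25

Enumerating: (s,t,s), (s,w,s), (s,x,s), (t,s,v), (t,s,w), (t,u,w), (t,x,v), (u,w,s), (u,w,x), (v,t,s), (v,w,s), (v,x,s), … and 13 more.
Total: 25.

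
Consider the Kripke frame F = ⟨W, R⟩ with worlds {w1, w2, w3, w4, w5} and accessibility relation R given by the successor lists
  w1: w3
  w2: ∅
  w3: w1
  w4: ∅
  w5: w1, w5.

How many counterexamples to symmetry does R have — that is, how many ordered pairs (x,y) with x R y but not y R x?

1

Enumerating: (w5,w1).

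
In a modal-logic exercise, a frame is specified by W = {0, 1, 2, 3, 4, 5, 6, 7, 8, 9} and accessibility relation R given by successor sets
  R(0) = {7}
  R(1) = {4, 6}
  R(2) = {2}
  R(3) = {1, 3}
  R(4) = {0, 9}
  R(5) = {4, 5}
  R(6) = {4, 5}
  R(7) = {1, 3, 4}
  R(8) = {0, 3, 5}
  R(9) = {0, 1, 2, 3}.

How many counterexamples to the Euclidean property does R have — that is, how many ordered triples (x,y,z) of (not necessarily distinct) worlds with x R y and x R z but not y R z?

Enumerating: (0,7,7), (1,4,4), (1,4,6), (1,6,6), (3,1,1), (3,1,3), (4,0,0), (4,0,9), (4,9,9), (5,4,4), (5,4,5), (6,4,4), … and 27 more.
Total: 39.

39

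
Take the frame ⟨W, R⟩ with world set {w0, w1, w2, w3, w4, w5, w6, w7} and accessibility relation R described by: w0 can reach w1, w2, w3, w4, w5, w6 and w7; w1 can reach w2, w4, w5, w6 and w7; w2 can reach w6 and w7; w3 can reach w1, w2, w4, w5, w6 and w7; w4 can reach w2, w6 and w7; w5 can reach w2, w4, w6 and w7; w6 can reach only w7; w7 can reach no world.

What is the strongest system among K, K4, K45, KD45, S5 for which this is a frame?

Transitive (axiom 4): yes — every two-step R-path is closed by a direct edge.
Euclidean (axiom 5): no — w0 R w1 and w0 R w3, but not w1 R w3.
Serial (axiom D): no — w7 has no R-successor.
Reflexive (axiom T): no — w0 is not related to itself.
So F validates K, K4; K45 would additionally require R to be Euclidean. The strongest is K4.

K4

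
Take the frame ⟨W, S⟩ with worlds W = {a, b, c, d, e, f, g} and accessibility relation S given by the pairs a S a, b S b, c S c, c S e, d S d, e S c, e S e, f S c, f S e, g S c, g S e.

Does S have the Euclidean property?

Euclidean: yes — any two successors of a common world are S-related.

Yes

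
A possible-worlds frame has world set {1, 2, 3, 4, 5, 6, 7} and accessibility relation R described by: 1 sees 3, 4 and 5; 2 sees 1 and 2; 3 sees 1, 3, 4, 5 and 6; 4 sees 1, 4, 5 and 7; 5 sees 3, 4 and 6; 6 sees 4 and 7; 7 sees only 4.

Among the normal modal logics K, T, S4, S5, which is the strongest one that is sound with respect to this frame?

Reflexive (axiom T): no — 1 is not related to itself.
Transitive (axiom 4): no — 1 R 3 and 3 R 6, but not 1 R 6.
Euclidean (axiom 5): no — 1 R 4 and 1 R 3, but not 4 R 3.
So F validates K; T would additionally require R to be reflexive. The strongest is K.

K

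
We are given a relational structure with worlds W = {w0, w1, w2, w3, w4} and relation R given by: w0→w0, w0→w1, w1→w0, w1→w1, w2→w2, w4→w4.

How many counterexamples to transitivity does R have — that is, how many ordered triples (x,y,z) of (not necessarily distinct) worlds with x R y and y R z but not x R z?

0

R is transitive; there are no such tuples.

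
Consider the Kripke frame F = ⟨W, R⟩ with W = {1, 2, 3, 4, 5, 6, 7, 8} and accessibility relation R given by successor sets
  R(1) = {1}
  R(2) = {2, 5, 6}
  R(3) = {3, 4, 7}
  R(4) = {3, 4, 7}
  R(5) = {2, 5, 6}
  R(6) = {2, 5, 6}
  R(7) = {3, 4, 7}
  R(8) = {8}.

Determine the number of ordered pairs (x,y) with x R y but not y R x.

R is symmetric; there are no such tuples.

0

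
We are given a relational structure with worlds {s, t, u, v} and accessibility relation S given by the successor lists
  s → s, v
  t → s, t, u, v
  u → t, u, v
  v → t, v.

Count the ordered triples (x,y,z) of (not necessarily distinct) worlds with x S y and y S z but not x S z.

Enumerating: (s,v,t), (u,t,s), (v,t,s), (v,t,u).

4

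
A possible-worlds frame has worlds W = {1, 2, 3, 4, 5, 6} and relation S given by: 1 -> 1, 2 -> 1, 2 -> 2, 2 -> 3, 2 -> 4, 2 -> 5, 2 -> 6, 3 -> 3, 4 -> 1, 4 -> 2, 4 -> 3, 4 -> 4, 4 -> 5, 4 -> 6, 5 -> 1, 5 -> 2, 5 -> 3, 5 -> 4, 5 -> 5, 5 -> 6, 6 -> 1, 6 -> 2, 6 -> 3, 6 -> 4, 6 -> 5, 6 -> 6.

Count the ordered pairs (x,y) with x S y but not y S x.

8

Enumerating: (2,1), (2,3), (4,1), (4,3), (5,1), (5,3), (6,1), (6,3).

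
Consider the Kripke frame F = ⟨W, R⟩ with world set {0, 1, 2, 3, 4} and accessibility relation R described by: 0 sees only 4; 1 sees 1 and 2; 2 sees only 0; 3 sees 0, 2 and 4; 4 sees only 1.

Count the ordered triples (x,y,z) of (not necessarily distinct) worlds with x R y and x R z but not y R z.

Enumerating: (0,4,4), (1,2,1), (1,2,2), (2,0,0), (3,0,0), (3,0,2), (3,2,2), (3,2,4), (3,4,0), (3,4,2), (3,4,4).

11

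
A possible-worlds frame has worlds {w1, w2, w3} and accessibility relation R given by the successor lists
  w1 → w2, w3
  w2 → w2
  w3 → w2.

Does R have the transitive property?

Transitive: yes — every two-step R-path is closed by a direct edge.

Yes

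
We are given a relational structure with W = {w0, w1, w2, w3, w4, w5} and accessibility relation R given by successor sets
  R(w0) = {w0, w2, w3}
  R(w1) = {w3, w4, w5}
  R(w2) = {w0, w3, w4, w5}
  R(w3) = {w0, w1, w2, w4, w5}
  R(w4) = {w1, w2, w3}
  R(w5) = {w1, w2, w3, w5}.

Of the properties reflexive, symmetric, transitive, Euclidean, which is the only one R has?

Reflexive: no — w1 is not related to itself.
Symmetric: yes — every pair in R has its reverse in R.
Transitive: no — w0 R w2 and w2 R w4, but not w0 R w4.
Euclidean: no — w1 R w4 and w1 R w5, but not w4 R w5.
Only symmetric holds.

symmetric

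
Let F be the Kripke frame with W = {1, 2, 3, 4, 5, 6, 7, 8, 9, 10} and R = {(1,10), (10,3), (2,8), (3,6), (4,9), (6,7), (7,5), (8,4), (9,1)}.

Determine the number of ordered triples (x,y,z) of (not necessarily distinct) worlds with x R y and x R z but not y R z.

9

Enumerating: (1,10,10), (10,3,3), (2,8,8), (3,6,6), (4,9,9), (6,7,7), (7,5,5), (8,4,4), (9,1,1).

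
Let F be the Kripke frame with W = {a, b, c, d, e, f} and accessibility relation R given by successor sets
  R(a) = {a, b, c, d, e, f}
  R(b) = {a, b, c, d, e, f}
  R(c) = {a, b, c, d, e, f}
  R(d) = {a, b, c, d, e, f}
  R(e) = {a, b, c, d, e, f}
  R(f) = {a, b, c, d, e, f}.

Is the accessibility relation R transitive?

Yes

Transitive: yes — every two-step R-path is closed by a direct edge.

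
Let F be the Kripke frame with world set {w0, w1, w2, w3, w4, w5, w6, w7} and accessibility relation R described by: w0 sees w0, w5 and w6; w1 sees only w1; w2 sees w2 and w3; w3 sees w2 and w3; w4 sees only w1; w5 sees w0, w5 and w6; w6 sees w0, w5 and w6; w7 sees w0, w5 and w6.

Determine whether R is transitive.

Transitive: yes — every two-step R-path is closed by a direct edge.

Yes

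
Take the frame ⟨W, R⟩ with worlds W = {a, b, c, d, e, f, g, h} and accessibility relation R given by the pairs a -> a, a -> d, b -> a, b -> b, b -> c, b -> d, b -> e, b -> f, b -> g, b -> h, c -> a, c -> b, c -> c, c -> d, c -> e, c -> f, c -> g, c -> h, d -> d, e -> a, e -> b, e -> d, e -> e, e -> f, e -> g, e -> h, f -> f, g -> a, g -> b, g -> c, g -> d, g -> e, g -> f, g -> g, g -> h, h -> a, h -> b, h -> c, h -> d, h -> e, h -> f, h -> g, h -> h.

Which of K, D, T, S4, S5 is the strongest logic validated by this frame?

Serial (axiom D): yes — every world has a successor (e.g. a R a).
Reflexive (axiom T): yes — every world is R-related to itself.
Transitive (axiom 4): no — e R b and b R c, but not e R c.
Euclidean (axiom 5): no — b R a and b R c, but not a R c.
So F validates K, D, T; S4 would additionally require R to be transitive. The strongest is T.

T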